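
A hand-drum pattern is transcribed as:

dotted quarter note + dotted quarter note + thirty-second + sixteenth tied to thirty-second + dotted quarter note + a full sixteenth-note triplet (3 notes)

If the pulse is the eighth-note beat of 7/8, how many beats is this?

11

One eighth-note beat = 4 thirty-second notes.
Working in thirty-second notes: dotted quarter note = 12; dotted quarter note = 12; thirty-second = 1; sixteenth tied to thirty-second (sixteenth + thirty-second) = 3; dotted quarter note = 12; a full sixteenth-note triplet (3 notes) (three triplet sixteenths span one eighth) = 4.
Adding: 12 + 12 + 1 + 3 + 12 + 4 = 44.
44 ÷ 4 = 11 beats.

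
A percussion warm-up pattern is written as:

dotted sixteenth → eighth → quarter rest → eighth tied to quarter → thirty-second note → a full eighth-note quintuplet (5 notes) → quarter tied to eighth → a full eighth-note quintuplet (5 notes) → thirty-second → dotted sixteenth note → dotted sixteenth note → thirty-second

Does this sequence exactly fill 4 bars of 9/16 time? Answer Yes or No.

No

One bar of 9/16 = 18 thirty-second notes, so 4 bars = 72.
In thirty-second notes: dotted sixteenth = 3; eighth = 4; quarter rest = 8; eighth tied to quarter (eighth + quarter) = 12; thirty-second note = 1; a full eighth-note quintuplet (5 notes) (five quintuplet eighths span one half) = 16; quarter tied to eighth (quarter + eighth) = 12; a full eighth-note quintuplet (5 notes) (five quintuplet eighths span one half) = 16; thirty-second = 1; dotted sixteenth note = 3; dotted sixteenth note = 3; thirty-second = 1.
Sum: 3 + 4 + 8 + 12 + 1 + 16 + 12 + 16 + 1 + 3 + 3 + 1 = 80.
80 exceeds 72, so the answer is No.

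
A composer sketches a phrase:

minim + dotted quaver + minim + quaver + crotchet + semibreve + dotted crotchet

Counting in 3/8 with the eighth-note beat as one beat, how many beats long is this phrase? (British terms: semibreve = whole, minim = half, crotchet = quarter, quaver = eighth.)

23.5

One eighth-note beat = 2 sixteenth notes.
Each duration in sixteenth notes: minim = 8; dotted quaver = 3; minim = 8; quaver = 2; crotchet = 4; semibreve = 16; dotted crotchet = 6.
Sum: 8 + 3 + 8 + 2 + 4 + 16 + 6 = 47.
47 ÷ 2 = 23.5 beats.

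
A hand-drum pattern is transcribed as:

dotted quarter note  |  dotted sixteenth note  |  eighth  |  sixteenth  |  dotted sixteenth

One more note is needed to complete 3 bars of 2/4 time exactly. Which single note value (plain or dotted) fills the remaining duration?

dotted half note

3 bars of 2/4 = 48 thirty-second notes.
In thirty-second notes: dotted quarter note = 12; dotted sixteenth note = 3; eighth = 4; sixteenth = 2; dotted sixteenth = 3.
Adding: 12 + 3 + 4 + 2 + 3 = 24.
Remaining: 48 − 24 = 24 thirty-second notes, which is a dotted half note.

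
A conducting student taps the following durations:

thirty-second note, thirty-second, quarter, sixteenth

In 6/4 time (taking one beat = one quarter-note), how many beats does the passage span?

One quarter-note beat = 8 thirty-second notes.
Each duration in thirty-second notes: thirty-second note = 1; thirty-second = 1; quarter = 8; sixteenth = 2.
Sum: 1 + 1 + 8 + 2 = 12.
12 ÷ 8 = 1.5 beats.

1.5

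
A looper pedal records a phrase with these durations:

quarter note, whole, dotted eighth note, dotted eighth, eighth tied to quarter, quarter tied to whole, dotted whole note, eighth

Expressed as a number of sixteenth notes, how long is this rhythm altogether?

78

Convert each value to sixteenth notes: quarter note = 4; whole = 16; dotted eighth note = 3; dotted eighth = 3; eighth tied to quarter (eighth + quarter) = 6; quarter tied to whole (quarter + whole) = 20; dotted whole note = 24; eighth = 2.
Altogether 4 + 16 + 3 + 3 + 6 + 20 + 24 + 2 = 78 sixteenth notes.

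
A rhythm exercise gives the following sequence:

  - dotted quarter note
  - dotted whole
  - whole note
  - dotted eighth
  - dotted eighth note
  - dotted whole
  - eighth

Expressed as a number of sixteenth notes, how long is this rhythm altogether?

Convert each value to sixteenth notes: dotted quarter note = 6; dotted whole = 24; whole note = 16; dotted eighth = 3; dotted eighth note = 3; dotted whole = 24; eighth = 2.
Adding: 6 + 24 + 16 + 3 + 3 + 24 + 2 = 78 sixteenth notes.

78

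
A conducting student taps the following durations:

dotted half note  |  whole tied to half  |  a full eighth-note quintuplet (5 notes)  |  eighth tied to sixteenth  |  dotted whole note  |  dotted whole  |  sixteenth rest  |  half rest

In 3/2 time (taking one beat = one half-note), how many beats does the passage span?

13

One half-note beat = 8 sixteenth notes.
Express everything in sixteenth notes: dotted half note = 12; whole tied to half (whole + half) = 24; a full eighth-note quintuplet (5 notes) (five quintuplet eighths span one half) = 8; eighth tied to sixteenth (eighth + sixteenth) = 3; dotted whole note = 24; dotted whole = 24; sixteenth rest = 1; half rest = 8.
Altogether 12 + 24 + 8 + 3 + 24 + 24 + 1 + 8 = 104.
104 ÷ 8 = 13 beats.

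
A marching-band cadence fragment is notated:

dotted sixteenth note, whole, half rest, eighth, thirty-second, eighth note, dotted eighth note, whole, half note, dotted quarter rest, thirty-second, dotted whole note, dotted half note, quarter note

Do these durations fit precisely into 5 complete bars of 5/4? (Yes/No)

One bar of 5/4 = 40 thirty-second notes, so 5 bars = 200.
In thirty-second notes: dotted sixteenth note = 3; whole = 32; half rest = 16; eighth = 4; thirty-second = 1; eighth note = 4; dotted eighth note = 6; whole = 32; half note = 16; dotted quarter rest = 12; thirty-second = 1; dotted whole note = 48; dotted half note = 24; quarter note = 8.
Adding: 3 + 32 + 16 + 4 + 1 + 4 + 6 + 32 + 16 + 12 + 1 + 48 + 24 + 8 = 207.
207 exceeds 200, so the answer is No.

No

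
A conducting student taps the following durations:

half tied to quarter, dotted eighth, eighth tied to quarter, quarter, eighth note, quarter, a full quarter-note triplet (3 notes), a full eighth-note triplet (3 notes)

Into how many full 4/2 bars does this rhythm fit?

1

One bar of 4/2 = 32 sixteenth notes.
Convert each value to sixteenth notes: half tied to quarter (half + quarter) = 12; dotted eighth = 3; eighth tied to quarter (eighth + quarter) = 6; quarter = 4; eighth note = 2; quarter = 4; a full quarter-note triplet (3 notes) (three triplet quarters span one half) = 8; a full eighth-note triplet (3 notes) (three triplet eighths span one quarter) = 4.
Total: 12 + 3 + 6 + 4 + 2 + 4 + 8 + 4 = 43.
43 ÷ 32 = 1 complete bar with 11 left over.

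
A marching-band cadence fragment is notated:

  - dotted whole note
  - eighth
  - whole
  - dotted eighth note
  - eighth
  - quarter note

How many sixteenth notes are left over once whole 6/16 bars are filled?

3

One bar of 6/16 = 6 sixteenth notes.
Each duration in sixteenth notes: dotted whole note = 24; eighth = 2; whole = 16; dotted eighth note = 3; eighth = 2; quarter note = 4.
Adding: 24 + 2 + 16 + 3 + 2 + 4 = 51.
51 ÷ 6 = 8 complete bars with 3 sixteenth notes remaining.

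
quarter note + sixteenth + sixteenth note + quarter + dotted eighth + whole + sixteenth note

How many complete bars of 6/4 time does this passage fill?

1

One bar of 6/4 = 24 sixteenth notes.
In sixteenth notes: quarter note = 4; sixteenth = 1; sixteenth note = 1; quarter = 4; dotted eighth = 3; whole = 16; sixteenth note = 1.
Total: 4 + 1 + 1 + 4 + 3 + 16 + 1 = 30.
30 ÷ 24 = 1 complete bar with 6 left over.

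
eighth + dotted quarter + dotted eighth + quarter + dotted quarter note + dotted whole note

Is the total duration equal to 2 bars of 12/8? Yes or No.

No

One bar of 12/8 = 24 sixteenth notes, so 2 bars = 48.
Convert each value to sixteenth notes: eighth = 2; dotted quarter = 6; dotted eighth = 3; quarter = 4; dotted quarter note = 6; dotted whole note = 24.
Adding: 2 + 6 + 3 + 4 + 6 + 24 = 45.
45 falls short of 48, so the answer is No.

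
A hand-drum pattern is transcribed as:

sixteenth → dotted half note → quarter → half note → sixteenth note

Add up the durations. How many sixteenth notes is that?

Working in sixteenth notes: sixteenth = 1; dotted half note = 12; quarter = 4; half note = 8; sixteenth note = 1.
Altogether 1 + 12 + 4 + 8 + 1 = 26 sixteenth notes.

26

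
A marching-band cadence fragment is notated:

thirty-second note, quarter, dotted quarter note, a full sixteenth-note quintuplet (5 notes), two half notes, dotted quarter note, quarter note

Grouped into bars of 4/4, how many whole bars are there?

One bar of 4/4 = 32 thirty-second notes.
Working in thirty-second notes: thirty-second note = 1; quarter = 8; dotted quarter note = 12; a full sixteenth-note quintuplet (5 notes) (five quintuplet sixteenths span one quarter) = 8; half note = 16; half note = 16; dotted quarter note = 12; quarter note = 8.
Sum: 1 + 8 + 12 + 8 + 16 + 16 + 12 + 8 = 81.
81 ÷ 32 = 2 complete bars with 17 left over.

2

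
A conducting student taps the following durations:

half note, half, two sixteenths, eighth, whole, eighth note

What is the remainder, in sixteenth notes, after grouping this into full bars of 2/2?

One bar of 2/2 = 16 sixteenth notes.
In sixteenth notes: half note = 8; half = 8; sixteenth = 1; sixteenth = 1; eighth = 2; whole = 16; eighth note = 2.
Total: 8 + 8 + 1 + 1 + 2 + 16 + 2 = 38.
38 ÷ 16 = 2 complete bars with 6 sixteenth notes remaining.

6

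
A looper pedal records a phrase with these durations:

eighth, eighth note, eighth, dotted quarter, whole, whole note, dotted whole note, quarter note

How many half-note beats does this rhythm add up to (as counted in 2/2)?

9

One half-note beat = 4 eighth notes.
Each duration in eighth notes: eighth = 1; eighth note = 1; eighth = 1; dotted quarter = 3; whole = 8; whole note = 8; dotted whole note = 12; quarter note = 2.
Total: 1 + 1 + 1 + 3 + 8 + 8 + 12 + 2 = 36.
36 ÷ 4 = 9 beats.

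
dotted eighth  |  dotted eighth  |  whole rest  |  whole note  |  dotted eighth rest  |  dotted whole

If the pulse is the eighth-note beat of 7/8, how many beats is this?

32.5

One eighth-note beat = 2 sixteenth notes.
In sixteenth notes: dotted eighth = 3; dotted eighth = 3; whole rest = 16; whole note = 16; dotted eighth rest = 3; dotted whole = 24.
Sum: 3 + 3 + 16 + 16 + 3 + 24 = 65.
65 ÷ 2 = 32.5 beats.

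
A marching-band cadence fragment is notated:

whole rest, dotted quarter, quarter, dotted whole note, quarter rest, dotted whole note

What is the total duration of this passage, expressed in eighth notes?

39

Express everything in eighth notes: whole rest = 8; dotted quarter = 3; quarter = 2; dotted whole note = 12; quarter rest = 2; dotted whole note = 12.
Adding: 8 + 3 + 2 + 12 + 2 + 12 = 39 eighth notes.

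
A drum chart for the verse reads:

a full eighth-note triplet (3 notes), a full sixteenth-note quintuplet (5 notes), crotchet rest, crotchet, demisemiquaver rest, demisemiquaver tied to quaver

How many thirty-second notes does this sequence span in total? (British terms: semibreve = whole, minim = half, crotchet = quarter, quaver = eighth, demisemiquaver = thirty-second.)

Express everything in thirty-second notes: a full eighth-note triplet (3 notes) (three triplet eighths span one quarter) = 8; a full sixteenth-note quintuplet (5 notes) (five quintuplet sixteenths span one quarter) = 8; crotchet rest = 8; crotchet = 8; demisemiquaver rest = 1; demisemiquaver tied to quaver (demisemiquaver + quaver) = 5.
Adding: 8 + 8 + 8 + 8 + 1 + 5 = 38 thirty-second notes.

38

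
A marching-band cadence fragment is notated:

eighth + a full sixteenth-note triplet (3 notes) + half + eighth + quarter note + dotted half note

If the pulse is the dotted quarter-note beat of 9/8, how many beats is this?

5

One dotted quarter-note beat = 3 eighth notes.
In eighth notes: eighth = 1; a full sixteenth-note triplet (3 notes) (three triplet sixteenths span one eighth) = 1; half = 4; eighth = 1; quarter note = 2; dotted half note = 6.
Total: 1 + 1 + 4 + 1 + 2 + 6 = 15.
15 ÷ 3 = 5 beats.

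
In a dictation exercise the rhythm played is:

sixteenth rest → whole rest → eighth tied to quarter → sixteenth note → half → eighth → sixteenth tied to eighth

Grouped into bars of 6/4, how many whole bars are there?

One bar of 6/4 = 24 sixteenth notes.
Convert each value to sixteenth notes: sixteenth rest = 1; whole rest = 16; eighth tied to quarter (eighth + quarter) = 6; sixteenth note = 1; half = 8; eighth = 2; sixteenth tied to eighth (sixteenth + eighth) = 3.
Total: 1 + 16 + 6 + 1 + 8 + 2 + 3 = 37.
37 ÷ 24 = 1 complete bar with 13 left over.

1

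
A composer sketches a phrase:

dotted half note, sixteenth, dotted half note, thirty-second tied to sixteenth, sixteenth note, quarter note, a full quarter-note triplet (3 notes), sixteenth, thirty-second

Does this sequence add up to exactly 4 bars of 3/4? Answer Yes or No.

One bar of 3/4 = 24 thirty-second notes, so 4 bars = 96.
Express everything in thirty-second notes: dotted half note = 24; sixteenth = 2; dotted half note = 24; thirty-second tied to sixteenth (thirty-second + sixteenth) = 3; sixteenth note = 2; quarter note = 8; a full quarter-note triplet (3 notes) (three triplet quarters span one half) = 16; sixteenth = 2; thirty-second = 1.
Sum: 24 + 2 + 24 + 3 + 2 + 8 + 16 + 2 + 1 = 82.
82 falls short of 96, so the answer is No.

No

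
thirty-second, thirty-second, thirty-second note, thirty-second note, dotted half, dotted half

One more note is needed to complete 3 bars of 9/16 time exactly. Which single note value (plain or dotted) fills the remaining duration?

3 bars of 9/16 = 54 thirty-second notes.
Each duration in thirty-second notes: thirty-second = 1; thirty-second = 1; thirty-second note = 1; thirty-second note = 1; dotted half = 24; dotted half = 24.
Total: 1 + 1 + 1 + 1 + 24 + 24 = 52.
Remaining: 54 − 52 = 2 thirty-second notes, which is a sixteenth note.

sixteenth note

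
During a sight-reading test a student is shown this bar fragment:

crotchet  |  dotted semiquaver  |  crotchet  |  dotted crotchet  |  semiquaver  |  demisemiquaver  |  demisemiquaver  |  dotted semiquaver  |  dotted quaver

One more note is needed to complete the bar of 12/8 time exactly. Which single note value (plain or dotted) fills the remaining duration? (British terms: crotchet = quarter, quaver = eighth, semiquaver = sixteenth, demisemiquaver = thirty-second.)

eighth note

The bar of 12/8 = 48 thirty-second notes.
In thirty-second notes: crotchet = 8; dotted semiquaver = 3; crotchet = 8; dotted crotchet = 12; semiquaver = 2; demisemiquaver = 1; demisemiquaver = 1; dotted semiquaver = 3; dotted quaver = 6.
Total: 8 + 3 + 8 + 12 + 2 + 1 + 1 + 3 + 6 = 44.
Remaining: 48 − 44 = 4 thirty-second notes, which is a eighth note.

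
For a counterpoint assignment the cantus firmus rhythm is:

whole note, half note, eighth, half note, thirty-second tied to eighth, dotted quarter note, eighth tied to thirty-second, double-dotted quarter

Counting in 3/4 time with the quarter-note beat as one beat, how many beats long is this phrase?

One quarter-note beat = 8 thirty-second notes.
Express everything in thirty-second notes: whole note = 32; half note = 16; eighth = 4; half note = 16; thirty-second tied to eighth (thirty-second + eighth) = 5; dotted quarter note = 12; eighth tied to thirty-second (eighth + thirty-second) = 5; double-dotted quarter = 14.
Total: 32 + 16 + 4 + 16 + 5 + 12 + 5 + 14 = 104.
104 ÷ 8 = 13 beats.

13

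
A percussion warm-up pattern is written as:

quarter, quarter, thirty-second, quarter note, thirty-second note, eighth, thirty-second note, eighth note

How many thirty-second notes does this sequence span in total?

Convert each value to thirty-second notes: quarter = 8; quarter = 8; thirty-second = 1; quarter note = 8; thirty-second note = 1; eighth = 4; thirty-second note = 1; eighth note = 4.
Sum: 8 + 8 + 1 + 8 + 1 + 4 + 1 + 4 = 35 thirty-second notes.

35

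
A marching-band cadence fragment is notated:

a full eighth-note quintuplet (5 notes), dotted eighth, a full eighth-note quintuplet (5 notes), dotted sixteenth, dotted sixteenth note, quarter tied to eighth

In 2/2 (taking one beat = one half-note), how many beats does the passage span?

One half-note beat = 16 thirty-second notes.
Each duration in thirty-second notes: a full eighth-note quintuplet (5 notes) (five quintuplet eighths span one half) = 16; dotted eighth = 6; a full eighth-note quintuplet (5 notes) (five quintuplet eighths span one half) = 16; dotted sixteenth = 3; dotted sixteenth note = 3; quarter tied to eighth (quarter + eighth) = 12.
Altogether 16 + 6 + 16 + 3 + 3 + 12 = 56.
56 ÷ 16 = 3.5 beats.

3.5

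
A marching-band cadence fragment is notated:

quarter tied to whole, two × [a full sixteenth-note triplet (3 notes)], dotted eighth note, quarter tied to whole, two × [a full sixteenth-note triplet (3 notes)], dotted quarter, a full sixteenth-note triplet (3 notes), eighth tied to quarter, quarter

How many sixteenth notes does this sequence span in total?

Convert each value to sixteenth notes: quarter tied to whole (quarter + whole) = 20; a full sixteenth-note triplet (3 notes) (three triplet sixteenths span one eighth) = 2; a full sixteenth-note triplet (3 notes) (three triplet sixteenths span one eighth) = 2; dotted eighth note = 3; quarter tied to whole (quarter + whole) = 20; a full sixteenth-note triplet (3 notes) (three triplet sixteenths span one eighth) = 2; a full sixteenth-note triplet (3 notes) (three triplet sixteenths span one eighth) = 2; dotted quarter = 6; a full sixteenth-note triplet (3 notes) (three triplet sixteenths span one eighth) = 2; eighth tied to quarter (eighth + quarter) = 6; quarter = 4.
Total: 20 + 2 + 2 + 3 + 20 + 2 + 2 + 6 + 2 + 6 + 4 = 69 sixteenth notes.

69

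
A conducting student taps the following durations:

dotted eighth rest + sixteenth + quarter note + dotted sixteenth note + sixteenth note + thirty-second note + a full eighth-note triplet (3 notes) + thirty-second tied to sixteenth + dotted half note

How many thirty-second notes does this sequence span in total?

Express everything in thirty-second notes: dotted eighth rest = 6; sixteenth = 2; quarter note = 8; dotted sixteenth note = 3; sixteenth note = 2; thirty-second note = 1; a full eighth-note triplet (3 notes) (three triplet eighths span one quarter) = 8; thirty-second tied to sixteenth (thirty-second + sixteenth) = 3; dotted half note = 24.
Total: 6 + 2 + 8 + 3 + 2 + 1 + 8 + 3 + 24 = 57 thirty-second notes.

57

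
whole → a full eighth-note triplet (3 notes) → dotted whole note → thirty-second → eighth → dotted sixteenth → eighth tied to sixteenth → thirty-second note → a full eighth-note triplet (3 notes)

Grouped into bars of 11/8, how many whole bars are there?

2

One bar of 11/8 = 44 thirty-second notes.
In thirty-second notes: whole = 32; a full eighth-note triplet (3 notes) (three triplet eighths span one quarter) = 8; dotted whole note = 48; thirty-second = 1; eighth = 4; dotted sixteenth = 3; eighth tied to sixteenth (eighth + sixteenth) = 6; thirty-second note = 1; a full eighth-note triplet (3 notes) (three triplet eighths span one quarter) = 8.
Sum: 32 + 8 + 48 + 1 + 4 + 3 + 6 + 1 + 8 = 111.
111 ÷ 44 = 2 complete bars with 23 left over.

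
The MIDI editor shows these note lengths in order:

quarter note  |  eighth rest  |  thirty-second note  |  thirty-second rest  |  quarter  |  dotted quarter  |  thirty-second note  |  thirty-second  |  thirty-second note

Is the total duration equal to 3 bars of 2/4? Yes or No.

No

One bar of 2/4 = 16 thirty-second notes, so 3 bars = 48.
Each duration in thirty-second notes: quarter note = 8; eighth rest = 4; thirty-second note = 1; thirty-second rest = 1; quarter = 8; dotted quarter = 12; thirty-second note = 1; thirty-second = 1; thirty-second note = 1.
Sum: 8 + 4 + 1 + 1 + 8 + 12 + 1 + 1 + 1 = 37.
37 falls short of 48, so the answer is No.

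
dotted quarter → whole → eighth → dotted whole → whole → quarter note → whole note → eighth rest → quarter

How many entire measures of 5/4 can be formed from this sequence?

One bar of 5/4 = 10 eighth notes.
Convert each value to eighth notes: dotted quarter = 3; whole = 8; eighth = 1; dotted whole = 12; whole = 8; quarter note = 2; whole note = 8; eighth rest = 1; quarter = 2.
Adding: 3 + 8 + 1 + 12 + 8 + 2 + 8 + 1 + 2 = 45.
45 ÷ 10 = 4 complete bars with 5 left over.

4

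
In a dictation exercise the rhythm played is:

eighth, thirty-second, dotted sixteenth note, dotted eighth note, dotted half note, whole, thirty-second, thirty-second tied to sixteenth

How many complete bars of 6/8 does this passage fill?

One bar of 6/8 = 24 thirty-second notes.
Convert each value to thirty-second notes: eighth = 4; thirty-second = 1; dotted sixteenth note = 3; dotted eighth note = 6; dotted half note = 24; whole = 32; thirty-second = 1; thirty-second tied to sixteenth (thirty-second + sixteenth) = 3.
Altogether 4 + 1 + 3 + 6 + 24 + 32 + 1 + 3 = 74.
74 ÷ 24 = 3 complete bars with 2 left over.

3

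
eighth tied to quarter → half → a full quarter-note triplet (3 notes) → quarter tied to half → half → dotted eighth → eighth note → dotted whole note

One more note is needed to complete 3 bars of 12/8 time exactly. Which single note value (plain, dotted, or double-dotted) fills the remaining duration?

sixteenth note

3 bars of 12/8 = 72 sixteenth notes.
Working in sixteenth notes: eighth tied to quarter (eighth + quarter) = 6; half = 8; a full quarter-note triplet (3 notes) (three triplet quarters span one half) = 8; quarter tied to half (quarter + half) = 12; half = 8; dotted eighth = 3; eighth note = 2; dotted whole note = 24.
Total: 6 + 8 + 8 + 12 + 8 + 3 + 2 + 24 = 71.
Remaining: 72 − 71 = 1 sixteenth note, which is a sixteenth note.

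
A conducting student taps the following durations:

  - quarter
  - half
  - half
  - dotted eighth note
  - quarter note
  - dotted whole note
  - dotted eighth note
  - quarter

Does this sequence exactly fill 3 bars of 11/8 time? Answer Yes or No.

One bar of 11/8 = 22 sixteenth notes, so 3 bars = 66.
Express everything in sixteenth notes: quarter = 4; half = 8; half = 8; dotted eighth note = 3; quarter note = 4; dotted whole note = 24; dotted eighth note = 3; quarter = 4.
Adding: 4 + 8 + 8 + 3 + 4 + 24 + 3 + 4 = 58.
58 falls short of 66, so the answer is No.

No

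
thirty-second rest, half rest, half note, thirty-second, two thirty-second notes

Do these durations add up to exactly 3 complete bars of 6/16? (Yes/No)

Yes

One bar of 6/16 = 12 thirty-second notes, so 3 bars = 36.
In thirty-second notes: thirty-second rest = 1; half rest = 16; half note = 16; thirty-second = 1; thirty-second note = 1; thirty-second note = 1.
Altogether 1 + 16 + 16 + 1 + 1 + 1 = 36.
36 equals 36, so the answer is Yes.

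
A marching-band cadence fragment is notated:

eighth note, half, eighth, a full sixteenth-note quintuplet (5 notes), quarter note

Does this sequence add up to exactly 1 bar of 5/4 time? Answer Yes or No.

One bar of 5/4 = 10 eighth notes.
Convert each value to eighth notes: eighth note = 1; half = 4; eighth = 1; a full sixteenth-note quintuplet (5 notes) (five quintuplet sixteenths span one quarter) = 2; quarter note = 2.
Adding: 1 + 4 + 1 + 2 + 2 = 10.
10 equals 10, so the answer is Yes.

Yes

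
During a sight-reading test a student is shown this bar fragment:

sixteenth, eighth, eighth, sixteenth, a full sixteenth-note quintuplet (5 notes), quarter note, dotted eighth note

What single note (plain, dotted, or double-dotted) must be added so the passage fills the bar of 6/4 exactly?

The bar of 6/4 = 24 sixteenth notes.
Each duration in sixteenth notes: sixteenth = 1; eighth = 2; eighth = 2; sixteenth = 1; a full sixteenth-note quintuplet (5 notes) (five quintuplet sixteenths span one quarter) = 4; quarter note = 4; dotted eighth note = 3.
Total: 1 + 2 + 2 + 1 + 4 + 4 + 3 = 17.
Remaining: 24 − 17 = 7 sixteenth notes, which is a double-dotted quarter note.

double-dotted quarter note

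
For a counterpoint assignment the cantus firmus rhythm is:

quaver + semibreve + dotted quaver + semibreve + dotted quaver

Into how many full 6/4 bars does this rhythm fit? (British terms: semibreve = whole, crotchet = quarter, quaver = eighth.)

1

One bar of 6/4 = 24 sixteenth notes.
In sixteenth notes: quaver = 2; semibreve = 16; dotted quaver = 3; semibreve = 16; dotted quaver = 3.
Altogether 2 + 16 + 3 + 16 + 3 = 40.
40 ÷ 24 = 1 complete bar with 16 left over.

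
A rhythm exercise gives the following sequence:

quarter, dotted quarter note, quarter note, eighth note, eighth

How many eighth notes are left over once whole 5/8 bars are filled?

4

One bar of 5/8 = 5 eighth notes.
In eighth notes: quarter = 2; dotted quarter note = 3; quarter note = 2; eighth note = 1; eighth = 1.
Total: 2 + 3 + 2 + 1 + 1 = 9.
9 ÷ 5 = 1 complete bar with 4 eighth notes remaining.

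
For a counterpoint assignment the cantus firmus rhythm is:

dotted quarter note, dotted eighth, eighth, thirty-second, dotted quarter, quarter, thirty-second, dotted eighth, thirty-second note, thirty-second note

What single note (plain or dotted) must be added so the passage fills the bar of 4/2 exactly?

The bar of 4/2 = 64 thirty-second notes.
Convert each value to thirty-second notes: dotted quarter note = 12; dotted eighth = 6; eighth = 4; thirty-second = 1; dotted quarter = 12; quarter = 8; thirty-second = 1; dotted eighth = 6; thirty-second note = 1; thirty-second note = 1.
Altogether 12 + 6 + 4 + 1 + 12 + 8 + 1 + 6 + 1 + 1 = 52.
Remaining: 64 − 52 = 12 thirty-second notes, which is a dotted quarter note.

dotted quarter note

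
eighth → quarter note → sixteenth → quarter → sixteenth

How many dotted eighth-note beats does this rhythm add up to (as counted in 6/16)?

4

One dotted eighth-note beat = 3 sixteenth notes.
Express everything in sixteenth notes: eighth = 2; quarter note = 4; sixteenth = 1; quarter = 4; sixteenth = 1.
Altogether 2 + 4 + 1 + 4 + 1 = 12.
12 ÷ 3 = 4 beats.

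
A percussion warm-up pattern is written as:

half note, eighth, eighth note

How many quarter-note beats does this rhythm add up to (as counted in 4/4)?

One quarter-note beat = 2 eighth notes.
Each duration in eighth notes: half note = 4; eighth = 1; eighth note = 1.
Sum: 4 + 1 + 1 = 6.
6 ÷ 2 = 3 beats.

3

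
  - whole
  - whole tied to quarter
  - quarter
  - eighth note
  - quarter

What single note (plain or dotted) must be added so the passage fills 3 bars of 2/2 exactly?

3 bars of 2/2 = 24 eighth notes.
Each duration in eighth notes: whole = 8; whole tied to quarter (whole + quarter) = 10; quarter = 2; eighth note = 1; quarter = 2.
Sum: 8 + 10 + 2 + 1 + 2 = 23.
Remaining: 24 − 23 = 1 eighth note, which is a eighth note.

eighth note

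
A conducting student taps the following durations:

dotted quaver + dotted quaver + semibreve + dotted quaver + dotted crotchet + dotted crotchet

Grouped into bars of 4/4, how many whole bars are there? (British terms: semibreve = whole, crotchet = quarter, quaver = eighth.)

2

One bar of 4/4 = 16 sixteenth notes.
Working in sixteenth notes: dotted quaver = 3; dotted quaver = 3; semibreve = 16; dotted quaver = 3; dotted crotchet = 6; dotted crotchet = 6.
Sum: 3 + 3 + 16 + 3 + 6 + 6 = 37.
37 ÷ 16 = 2 complete bars with 5 left over.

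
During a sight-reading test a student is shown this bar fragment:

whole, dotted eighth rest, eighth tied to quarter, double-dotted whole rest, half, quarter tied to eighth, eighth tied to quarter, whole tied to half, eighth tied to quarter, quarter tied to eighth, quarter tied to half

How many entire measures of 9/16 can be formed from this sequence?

One bar of 9/16 = 9 sixteenth notes.
In sixteenth notes: whole = 16; dotted eighth rest = 3; eighth tied to quarter (eighth + quarter) = 6; double-dotted whole rest = 28; half = 8; quarter tied to eighth (quarter + eighth) = 6; eighth tied to quarter (eighth + quarter) = 6; whole tied to half (whole + half) = 24; eighth tied to quarter (eighth + quarter) = 6; quarter tied to eighth (quarter + eighth) = 6; quarter tied to half (quarter + half) = 12.
Altogether 16 + 3 + 6 + 28 + 8 + 6 + 6 + 24 + 6 + 6 + 12 = 121.
121 ÷ 9 = 13 complete bars with 4 left over.

13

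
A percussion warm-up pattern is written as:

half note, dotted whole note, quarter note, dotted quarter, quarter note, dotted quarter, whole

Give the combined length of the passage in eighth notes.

34

Working in eighth notes: half note = 4; dotted whole note = 12; quarter note = 2; dotted quarter = 3; quarter note = 2; dotted quarter = 3; whole = 8.
Adding: 4 + 12 + 2 + 3 + 2 + 3 + 8 = 34 eighth notes.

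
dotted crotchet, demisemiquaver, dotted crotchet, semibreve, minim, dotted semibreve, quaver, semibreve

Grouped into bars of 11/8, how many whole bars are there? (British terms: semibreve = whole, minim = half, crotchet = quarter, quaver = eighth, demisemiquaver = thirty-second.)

One bar of 11/8 = 44 thirty-second notes.
Express everything in thirty-second notes: dotted crotchet = 12; demisemiquaver = 1; dotted crotchet = 12; semibreve = 32; minim = 16; dotted semibreve = 48; quaver = 4; semibreve = 32.
Altogether 12 + 1 + 12 + 32 + 16 + 48 + 4 + 32 = 157.
157 ÷ 44 = 3 complete bars with 25 left over.

3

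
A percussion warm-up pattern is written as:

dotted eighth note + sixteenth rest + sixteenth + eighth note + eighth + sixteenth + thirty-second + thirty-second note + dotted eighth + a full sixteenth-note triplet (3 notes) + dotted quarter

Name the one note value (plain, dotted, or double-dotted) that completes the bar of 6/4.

The bar of 6/4 = 48 thirty-second notes.
Each duration in thirty-second notes: dotted eighth note = 6; sixteenth rest = 2; sixteenth = 2; eighth note = 4; eighth = 4; sixteenth = 2; thirty-second = 1; thirty-second note = 1; dotted eighth = 6; a full sixteenth-note triplet (3 notes) (three triplet sixteenths span one eighth) = 4; dotted quarter = 12.
Adding: 6 + 2 + 2 + 4 + 4 + 2 + 1 + 1 + 6 + 4 + 12 = 44.
Remaining: 48 − 44 = 4 thirty-second notes, which is a eighth note.

eighth note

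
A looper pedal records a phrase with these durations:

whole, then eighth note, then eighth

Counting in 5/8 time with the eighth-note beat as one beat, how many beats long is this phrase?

One eighth-note beat = 2 sixteenth notes.
Working in sixteenth notes: whole = 16; eighth note = 2; eighth = 2.
Total: 16 + 2 + 2 = 20.
20 ÷ 2 = 10 beats.

10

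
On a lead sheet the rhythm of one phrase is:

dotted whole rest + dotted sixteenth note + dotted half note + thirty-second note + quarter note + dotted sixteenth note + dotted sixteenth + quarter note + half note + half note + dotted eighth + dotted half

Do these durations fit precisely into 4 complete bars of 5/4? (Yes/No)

Yes

One bar of 5/4 = 40 thirty-second notes, so 4 bars = 160.
In thirty-second notes: dotted whole rest = 48; dotted sixteenth note = 3; dotted half note = 24; thirty-second note = 1; quarter note = 8; dotted sixteenth note = 3; dotted sixteenth = 3; quarter note = 8; half note = 16; half note = 16; dotted eighth = 6; dotted half = 24.
Adding: 48 + 3 + 24 + 1 + 8 + 3 + 3 + 8 + 16 + 16 + 6 + 24 = 160.
160 equals 160, so the answer is Yes.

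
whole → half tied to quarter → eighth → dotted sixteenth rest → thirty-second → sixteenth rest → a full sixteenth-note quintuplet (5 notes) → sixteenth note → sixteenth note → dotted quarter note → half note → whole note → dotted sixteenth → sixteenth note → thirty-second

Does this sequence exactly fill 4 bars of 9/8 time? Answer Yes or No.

One bar of 9/8 = 36 thirty-second notes, so 4 bars = 144.
In thirty-second notes: whole = 32; half tied to quarter (half + quarter) = 24; eighth = 4; dotted sixteenth rest = 3; thirty-second = 1; sixteenth rest = 2; a full sixteenth-note quintuplet (5 notes) (five quintuplet sixteenths span one quarter) = 8; sixteenth note = 2; sixteenth note = 2; dotted quarter note = 12; half note = 16; whole note = 32; dotted sixteenth = 3; sixteenth note = 2; thirty-second = 1.
Total: 32 + 24 + 4 + 3 + 1 + 2 + 8 + 2 + 2 + 12 + 16 + 32 + 3 + 2 + 1 = 144.
144 equals 144, so the answer is Yes.

Yes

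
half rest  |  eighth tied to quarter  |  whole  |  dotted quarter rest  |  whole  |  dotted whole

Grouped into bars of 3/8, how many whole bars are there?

12

One bar of 3/8 = 3 eighth notes.
Express everything in eighth notes: half rest = 4; eighth tied to quarter (eighth + quarter) = 3; whole = 8; dotted quarter rest = 3; whole = 8; dotted whole = 12.
Total: 4 + 3 + 8 + 3 + 8 + 12 = 38.
38 ÷ 3 = 12 complete bars with 2 left over.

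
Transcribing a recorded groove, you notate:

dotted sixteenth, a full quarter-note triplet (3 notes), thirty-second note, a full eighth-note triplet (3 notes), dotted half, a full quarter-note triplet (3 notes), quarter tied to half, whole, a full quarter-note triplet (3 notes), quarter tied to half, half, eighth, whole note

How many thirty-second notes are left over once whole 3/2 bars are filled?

24

One bar of 3/2 = 48 thirty-second notes.
Express everything in thirty-second notes: dotted sixteenth = 3; a full quarter-note triplet (3 notes) (three triplet quarters span one half) = 16; thirty-second note = 1; a full eighth-note triplet (3 notes) (three triplet eighths span one quarter) = 8; dotted half = 24; a full quarter-note triplet (3 notes) (three triplet quarters span one half) = 16; quarter tied to half (quarter + half) = 24; whole = 32; a full quarter-note triplet (3 notes) (three triplet quarters span one half) = 16; quarter tied to half (quarter + half) = 24; half = 16; eighth = 4; whole note = 32.
Adding: 3 + 16 + 1 + 8 + 24 + 16 + 24 + 32 + 16 + 24 + 16 + 4 + 32 = 216.
216 ÷ 48 = 4 complete bars with 24 thirty-second notes remaining.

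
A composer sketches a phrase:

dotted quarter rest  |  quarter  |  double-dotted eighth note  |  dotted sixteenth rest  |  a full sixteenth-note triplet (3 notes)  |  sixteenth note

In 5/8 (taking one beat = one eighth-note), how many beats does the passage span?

One eighth-note beat = 4 thirty-second notes.
Express everything in thirty-second notes: dotted quarter rest = 12; quarter = 8; double-dotted eighth note = 7; dotted sixteenth rest = 3; a full sixteenth-note triplet (3 notes) (three triplet sixteenths span one eighth) = 4; sixteenth note = 2.
Total: 12 + 8 + 7 + 3 + 4 + 2 = 36.
36 ÷ 4 = 9 beats.

9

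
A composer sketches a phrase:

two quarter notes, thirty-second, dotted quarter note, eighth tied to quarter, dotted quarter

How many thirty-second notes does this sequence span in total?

53

Convert each value to thirty-second notes: quarter note = 8; quarter note = 8; thirty-second = 1; dotted quarter note = 12; eighth tied to quarter (eighth + quarter) = 12; dotted quarter = 12.
Adding: 8 + 8 + 1 + 12 + 12 + 12 = 53 thirty-second notes.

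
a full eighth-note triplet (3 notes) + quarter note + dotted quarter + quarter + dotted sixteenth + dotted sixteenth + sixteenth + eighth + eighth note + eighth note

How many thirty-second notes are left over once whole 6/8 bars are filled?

8

One bar of 6/8 = 24 thirty-second notes.
Convert each value to thirty-second notes: a full eighth-note triplet (3 notes) (three triplet eighths span one quarter) = 8; quarter note = 8; dotted quarter = 12; quarter = 8; dotted sixteenth = 3; dotted sixteenth = 3; sixteenth = 2; eighth = 4; eighth note = 4; eighth note = 4.
Total: 8 + 8 + 12 + 8 + 3 + 3 + 2 + 4 + 4 + 4 = 56.
56 ÷ 24 = 2 complete bars with 8 thirty-second notes remaining.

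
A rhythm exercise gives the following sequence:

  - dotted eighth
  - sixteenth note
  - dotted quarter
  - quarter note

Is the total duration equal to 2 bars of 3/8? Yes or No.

One bar of 3/8 = 6 sixteenth notes, so 2 bars = 12.
Working in sixteenth notes: dotted eighth = 3; sixteenth note = 1; dotted quarter = 6; quarter note = 4.
Adding: 3 + 1 + 6 + 4 = 14.
14 exceeds 12, so the answer is No.

No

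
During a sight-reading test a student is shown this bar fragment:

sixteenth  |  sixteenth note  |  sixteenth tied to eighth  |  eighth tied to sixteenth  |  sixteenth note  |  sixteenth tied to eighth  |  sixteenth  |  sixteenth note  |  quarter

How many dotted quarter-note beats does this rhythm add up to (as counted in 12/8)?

One dotted quarter-note beat = 6 sixteenth notes.
Express everything in sixteenth notes: sixteenth = 1; sixteenth note = 1; sixteenth tied to eighth (sixteenth + eighth) = 3; eighth tied to sixteenth (eighth + sixteenth) = 3; sixteenth note = 1; sixteenth tied to eighth (sixteenth + eighth) = 3; sixteenth = 1; sixteenth note = 1; quarter = 4.
Adding: 1 + 1 + 3 + 3 + 1 + 3 + 1 + 1 + 4 = 18.
18 ÷ 6 = 3 beats.

3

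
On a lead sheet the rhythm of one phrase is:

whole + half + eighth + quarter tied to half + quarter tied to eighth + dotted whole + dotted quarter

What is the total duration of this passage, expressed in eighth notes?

Working in eighth notes: whole = 8; half = 4; eighth = 1; quarter tied to half (quarter + half) = 6; quarter tied to eighth (quarter + eighth) = 3; dotted whole = 12; dotted quarter = 3.
Sum: 8 + 4 + 1 + 6 + 3 + 12 + 3 = 37 eighth notes.

37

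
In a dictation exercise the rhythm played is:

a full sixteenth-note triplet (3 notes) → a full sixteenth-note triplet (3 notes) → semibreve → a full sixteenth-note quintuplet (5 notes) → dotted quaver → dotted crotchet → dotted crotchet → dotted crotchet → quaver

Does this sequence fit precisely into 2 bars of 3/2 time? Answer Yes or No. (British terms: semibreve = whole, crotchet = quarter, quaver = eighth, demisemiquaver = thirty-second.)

No

One bar of 3/2 = 24 sixteenth notes, so 2 bars = 48.
Working in sixteenth notes: a full sixteenth-note triplet (3 notes) (three triplet sixteenths span one eighth) = 2; a full sixteenth-note triplet (3 notes) (three triplet sixteenths span one eighth) = 2; semibreve = 16; a full sixteenth-note quintuplet (5 notes) (five quintuplet sixteenths span one quarter) = 4; dotted quaver = 3; dotted crotchet = 6; dotted crotchet = 6; dotted crotchet = 6; quaver = 2.
Total: 2 + 2 + 16 + 4 + 3 + 6 + 6 + 6 + 2 = 47.
47 falls short of 48, so the answer is No.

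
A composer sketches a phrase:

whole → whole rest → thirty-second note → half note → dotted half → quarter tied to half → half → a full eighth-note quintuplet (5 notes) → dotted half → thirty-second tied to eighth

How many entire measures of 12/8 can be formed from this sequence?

One bar of 12/8 = 48 thirty-second notes.
Convert each value to thirty-second notes: whole = 32; whole rest = 32; thirty-second note = 1; half note = 16; dotted half = 24; quarter tied to half (quarter + half) = 24; half = 16; a full eighth-note quintuplet (5 notes) (five quintuplet eighths span one half) = 16; dotted half = 24; thirty-second tied to eighth (thirty-second + eighth) = 5.
Altogether 32 + 32 + 1 + 16 + 24 + 24 + 16 + 16 + 24 + 5 = 190.
190 ÷ 48 = 3 complete bars with 46 left over.

3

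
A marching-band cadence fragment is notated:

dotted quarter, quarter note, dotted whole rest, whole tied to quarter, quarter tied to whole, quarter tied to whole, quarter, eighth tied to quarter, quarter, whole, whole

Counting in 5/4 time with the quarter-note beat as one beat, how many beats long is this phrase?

One quarter-note beat = 2 eighth notes.
Convert each value to eighth notes: dotted quarter = 3; quarter note = 2; dotted whole rest = 12; whole tied to quarter (whole + quarter) = 10; quarter tied to whole (quarter + whole) = 10; quarter tied to whole (quarter + whole) = 10; quarter = 2; eighth tied to quarter (eighth + quarter) = 3; quarter = 2; whole = 8; whole = 8.
Total: 3 + 2 + 12 + 10 + 10 + 10 + 2 + 3 + 2 + 8 + 8 = 70.
70 ÷ 2 = 35 beats.

35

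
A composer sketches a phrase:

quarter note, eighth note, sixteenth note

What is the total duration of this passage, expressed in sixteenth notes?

7

In sixteenth notes: quarter note = 4; eighth note = 2; sixteenth note = 1.
Altogether 4 + 2 + 1 = 7 sixteenth notes.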